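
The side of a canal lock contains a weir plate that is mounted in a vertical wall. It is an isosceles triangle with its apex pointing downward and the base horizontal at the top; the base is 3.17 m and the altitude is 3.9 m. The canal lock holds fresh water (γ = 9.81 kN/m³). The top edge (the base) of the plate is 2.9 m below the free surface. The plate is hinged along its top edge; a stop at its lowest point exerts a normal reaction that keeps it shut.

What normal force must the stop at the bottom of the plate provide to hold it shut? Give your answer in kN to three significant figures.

γ = 9.81 kN/m³.
With the apex down, the centroid sits h/3 = 3.9/3 = 1.3 m below the base (the top edge), so the centroid depth is h_c = 2.9 + 1.3 = 4.2 m.
A = ½ × 3.17 × 3.9 = 6.1815 m².
Resultant F = γ·h_c·A = 9.81 × 4.2 × 6.1815 = 254.69 kN.
I_c = b·h³/36 = 3.17 × 3.9³/36 = 5.22337 m⁴.
Centre of pressure: y_p = y_c + I_c/(y_c·A) = 4.2 + 5.22337/(4.2 × 6.1815) = 4.2 + 0.201191 = 4.40119 m along the plane.
The resultant acts 1.3 + 0.201191 = 1.50119 m (along the plate) below the hinge at the top edge, so the moment about the hinge is M = F × 1.50119 = 254.69 × 1.50119 = 382.338 kN·m.
A normal force at the bottom, 3.9 m from the hinge, must supply this moment: P = 382.338/3.9 = 98.0354 kN.

P ≈ 98.0 kN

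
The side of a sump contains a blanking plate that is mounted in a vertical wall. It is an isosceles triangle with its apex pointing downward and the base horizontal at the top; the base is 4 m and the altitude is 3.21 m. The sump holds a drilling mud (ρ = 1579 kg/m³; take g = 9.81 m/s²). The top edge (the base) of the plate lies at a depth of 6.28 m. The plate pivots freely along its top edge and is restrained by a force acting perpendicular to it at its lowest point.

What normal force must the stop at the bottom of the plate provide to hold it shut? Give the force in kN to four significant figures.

P ≈ 261.4 kN

γ = ρg = 1579 × 9.81 / 1000 = 15.48999 kN/m³.
With the apex down, the centroid sits h/3 = 3.21/3 = 1.07 m below the base (the top edge), so the centroid depth is h_c = 6.28 + 1.07 = 7.35 m.
A = ½ × 4 × 3.21 = 6.42 m².
Resultant F = γ·h_c·A = 15.48999 × 7.35 × 6.42 = 730.926 kN.
I_c = b·h³/36 = 4 × 3.21³/36 = 3.67513 m⁴.
Centre of pressure: y_p = y_c + I_c/(y_c·A) = 7.35 + 3.67513/(7.35 × 6.42) = 7.35 + 0.0778844 = 7.42788 m along the plane.
The resultant acts 1.07 + 0.0778844 = 1.14788 m (along the plate) below the hinge at the top edge, so the moment about the hinge is M = F × 1.14788 = 730.926 × 1.14788 = 839.015 kN·m.
A normal force at the bottom, 3.21 m from the hinge, must supply this moment: P = 839.015/3.21 = 261.375 kN.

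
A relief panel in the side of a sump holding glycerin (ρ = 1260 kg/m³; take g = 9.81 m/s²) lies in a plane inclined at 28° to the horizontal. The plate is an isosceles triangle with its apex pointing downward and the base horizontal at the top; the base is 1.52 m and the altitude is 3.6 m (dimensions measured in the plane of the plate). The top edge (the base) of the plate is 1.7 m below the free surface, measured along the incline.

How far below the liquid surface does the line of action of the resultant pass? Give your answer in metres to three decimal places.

γ = ρg = 1260 × 9.81 / 1000 = 12.3606 kN/m³.
Let θ = 28° be the plate's angle to the horizontal; measure y along the incline from where the plane meets the free surface. Vertical depth h = y·sinθ with sinθ = 0.469472.
With the apex down, the centroid sits h/3 = 3.6/3 = 1.2 m below the base (the top edge), so y_c = 1.7 + 1.2 = 2.9 m and h_c = 2.9 × 0.469472 = 1.36147 m.
A = ½ × 1.52 × 3.6 = 2.736 m².
Resultant F = γ·h_c·A = 12.3606 × 1.36147 × 2.736 = 46.043 kN.
I_c = b·h³/36 = 1.52 × 3.6³/36 = 1.96992 m⁴.
Centre of pressure: y_p = y_c + I_c/(y_c·A) = 2.9 + 1.96992/(2.9 × 2.736) = 2.9 + 0.248276 = 3.14828 m along the plane.
Vertically, h_p = y_p·sinθ = 3.14828 × 0.469472 = 1.47803 m.

h_p = 1.478 m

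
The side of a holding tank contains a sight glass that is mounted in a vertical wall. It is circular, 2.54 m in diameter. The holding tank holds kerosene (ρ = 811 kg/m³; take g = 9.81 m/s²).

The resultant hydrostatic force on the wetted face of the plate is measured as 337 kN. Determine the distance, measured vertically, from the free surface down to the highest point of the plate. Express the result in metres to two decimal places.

γ = ρg = 811 × 9.81 / 1000 = 7.95591 kN/m³.
A = π(1.27)² = 5.06707 m².
From F = γ·h_c·A, the centroid depth is h_c = 337/(7.95591 × 5.06707) = 8.35955 m.
The centroid is at the centre, 1.27 m below the top of the plate, so the highest point sits at h_top = 8.35955 − 1.27 = 7.08955 m below the surface.

d_top ≈ 7.09 m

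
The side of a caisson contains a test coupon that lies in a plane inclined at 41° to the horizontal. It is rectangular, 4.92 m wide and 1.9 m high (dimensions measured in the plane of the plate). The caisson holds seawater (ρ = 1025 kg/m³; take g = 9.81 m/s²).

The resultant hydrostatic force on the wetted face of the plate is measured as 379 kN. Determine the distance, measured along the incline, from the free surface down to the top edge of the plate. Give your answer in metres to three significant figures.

γ = ρg = 1025 × 9.81 / 1000 = 10.05525 kN/m³.
A = 4.92 × 1.9 = 9.348 m².
From F = γ·h_c·A, the centroid depth is h_c = 379/(10.05525 × 9.348) = 4.03207 m.
Let θ = 41° be the plate's angle to the horizontal; measure y along the incline from where the plane meets the free surface. Vertical depth h = y·sinθ with sinθ = 0.656059.
Along the incline, y_c = h_c/sinθ = 4.03207/0.656059 = 6.1459 m.
The centroid lies 1.9/2 = 0.95 m below the top edge, so the top edge sits at y_top = 6.1459 − 0.95 = 5.1959 m along the incline.

y_top ≈ 5.20 m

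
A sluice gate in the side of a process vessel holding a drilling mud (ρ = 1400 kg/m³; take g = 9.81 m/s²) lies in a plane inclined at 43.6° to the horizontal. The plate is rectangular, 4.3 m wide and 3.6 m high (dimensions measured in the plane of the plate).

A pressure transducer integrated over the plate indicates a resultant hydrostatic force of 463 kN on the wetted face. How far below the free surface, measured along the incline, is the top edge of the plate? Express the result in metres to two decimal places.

γ = ρg = 1400 × 9.81 / 1000 = 13.734 kN/m³.
A = 4.3 × 3.6 = 15.48 m².
From F = γ·h_c·A, the centroid depth is h_c = 463/(13.734 × 15.48) = 2.17777 m.
Let θ = 43.6° be the plate's angle to the horizontal; measure y along the incline from where the plane meets the free surface. Vertical depth h = y·sinθ with sinθ = 0.689620.
Along the incline, y_c = h_c/sinθ = 2.17777/0.689620 = 3.15793 m.
The centroid lies 3.6/2 = 1.8 m below the top edge, so the top edge sits at y_top = 3.15793 − 1.8 = 1.35793 m along the incline.

y_top ≈ 1.36 m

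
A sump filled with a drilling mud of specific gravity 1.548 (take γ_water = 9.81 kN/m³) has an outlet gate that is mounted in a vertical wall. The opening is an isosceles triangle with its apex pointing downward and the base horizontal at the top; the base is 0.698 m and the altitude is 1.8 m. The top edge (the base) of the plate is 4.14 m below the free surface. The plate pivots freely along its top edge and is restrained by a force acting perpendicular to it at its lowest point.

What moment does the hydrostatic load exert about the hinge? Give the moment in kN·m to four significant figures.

M ≈ 28.85 kN·m

γ = 1.548 × 9.81 = 15.18588 kN/m³.
With the apex down, the centroid sits h/3 = 1.8/3 = 0.6 m below the base (the top edge), so the centroid depth is h_c = 4.14 + 0.6 = 4.74 m.
A = ½ × 0.698 × 1.8 = 0.6282 m².
Resultant F = γ·h_c·A = 15.18588 × 4.74 × 0.6282 = 45.2185 kN.
I_c = b·h³/36 = 0.698 × 1.8³/36 = 0.113076 m⁴.
Centre of pressure: y_p = y_c + I_c/(y_c·A) = 4.74 + 0.113076/(4.74 × 0.6282) = 4.74 + 0.0379747 = 4.77797 m along the plane.
The resultant acts 0.6 + 0.0379747 = 0.637975 m (along the plate) below the hinge at the top edge, so the moment about the hinge is M = F × 0.637975 = 45.2185 × 0.637975 = 28.8483 kN·m.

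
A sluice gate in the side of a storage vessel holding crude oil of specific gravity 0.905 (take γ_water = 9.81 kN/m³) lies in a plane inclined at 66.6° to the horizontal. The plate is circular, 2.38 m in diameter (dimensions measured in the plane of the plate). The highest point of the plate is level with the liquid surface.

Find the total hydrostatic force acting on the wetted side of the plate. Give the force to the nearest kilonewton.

γ = 0.905 × 9.81 = 8.87805 kN/m³.
Let θ = 66.6° be the plate's angle to the horizontal; measure y along the incline from where the plane meets the free surface. Vertical depth h = y·sinθ with sinθ = 0.917755.
The centroid is at the centre, 1.19 m below the top of the plate, so y_c = 1.19 m and h_c = 1.19 × 0.917755 = 1.09213 m.
A = π(1.19)² = 4.44881 m².
Resultant F = γ·h_c·A = 8.87805 × 1.09213 × 4.44881 = 43.1356 kN.

F ≈ 43 kN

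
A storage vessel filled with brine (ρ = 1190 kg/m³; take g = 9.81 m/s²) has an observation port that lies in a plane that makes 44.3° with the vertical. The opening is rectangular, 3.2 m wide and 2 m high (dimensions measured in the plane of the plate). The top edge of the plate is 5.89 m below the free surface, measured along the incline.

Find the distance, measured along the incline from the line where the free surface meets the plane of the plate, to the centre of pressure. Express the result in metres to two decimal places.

y_p = 6.94 m

γ = ρg = 1190 × 9.81 / 1000 = 11.6739 kN/m³.
The plate makes 44.3° with the vertical, i.e. θ = 90° − 44.3° = 45.7° to the horizontal. Measuring y along the incline from the free-surface line, vertical depth h = y·sinθ with sinθ = 0.715693.
The centroid lies 2/2 = 1 m below the top edge, so y_c = 5.89 + 1 = 6.89 m and h_c = 6.89 × 0.715693 = 4.93112 m.
A = 3.2 × 2 = 6.4 m².
Resultant F = γ·h_c·A = 11.6739 × 4.93112 × 6.4 = 368.419 kN.
I_c = b·h³/12 = 3.2 × 2³/12 = 2.13333 m⁴.
Centre of pressure: y_p = y_c + I_c/(y_c·A) = 6.89 + 2.13333/(6.89 × 6.4) = 6.89 + 0.0483792 = 6.93838 m along the plane.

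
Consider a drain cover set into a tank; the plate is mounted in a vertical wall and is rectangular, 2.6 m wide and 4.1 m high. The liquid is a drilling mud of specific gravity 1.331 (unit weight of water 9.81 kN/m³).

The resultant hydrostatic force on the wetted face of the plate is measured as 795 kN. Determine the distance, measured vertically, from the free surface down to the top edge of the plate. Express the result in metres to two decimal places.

γ = 1.331 × 9.81 = 13.05711 kN/m³.
A = 2.6 × 4.1 = 10.66 m².
From F = γ·h_c·A, the centroid depth is h_c = 795/(13.05711 × 10.66) = 5.71167 m.
The centroid lies 4.1/2 = 2.05 m below the top edge, so the top edge sits at h_top = 5.71167 − 2.05 = 3.66167 m below the surface.

d_top ≈ 3.66 m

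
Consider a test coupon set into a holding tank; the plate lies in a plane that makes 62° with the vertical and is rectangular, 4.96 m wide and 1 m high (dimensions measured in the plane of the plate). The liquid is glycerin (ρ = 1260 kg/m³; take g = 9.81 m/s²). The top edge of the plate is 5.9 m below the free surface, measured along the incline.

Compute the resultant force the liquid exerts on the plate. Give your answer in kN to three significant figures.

F ≈ 184 kN

γ = ρg = 1260 × 9.81 / 1000 = 12.3606 kN/m³.
The plate makes 62° with the vertical, i.e. θ = 90° − 62° = 28° to the horizontal. Measuring y along the incline from the free-surface line, vertical depth h = y·sinθ with sinθ = 0.469472.
The centroid lies 1/2 = 0.5 m below the top edge, so y_c = 5.9 + 0.5 = 6.4 m and h_c = 6.4 × 0.469472 = 3.00462 m.
A = 4.96 × 1 = 4.96 m².
Resultant F = γ·h_c·A = 12.3606 × 3.00462 × 4.96 = 184.209 kN.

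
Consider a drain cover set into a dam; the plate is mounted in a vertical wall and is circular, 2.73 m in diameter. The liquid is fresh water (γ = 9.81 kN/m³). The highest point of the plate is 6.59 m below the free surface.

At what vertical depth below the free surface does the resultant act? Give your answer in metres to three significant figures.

h_p = 8.01 m

γ = 9.81 kN/m³.
The centroid is at the centre, 1.365 m below the top of the plate, so the centroid depth is h_c = 6.59 + 1.365 = 7.955 m.
A = π(1.365)² = 5.85349 m².
Resultant F = γ·h_c·A = 9.81 × 7.955 × 5.85349 = 456.798 kN.
I_c = πr⁴/4 = π × 1.365⁴/4 = 2.72659 m⁴.
Centre of pressure: y_p = y_c + I_c/(y_c·A) = 7.955 + 2.72659/(7.955 × 5.85349) = 7.955 + 0.0585551 = 8.01356 m along the plane.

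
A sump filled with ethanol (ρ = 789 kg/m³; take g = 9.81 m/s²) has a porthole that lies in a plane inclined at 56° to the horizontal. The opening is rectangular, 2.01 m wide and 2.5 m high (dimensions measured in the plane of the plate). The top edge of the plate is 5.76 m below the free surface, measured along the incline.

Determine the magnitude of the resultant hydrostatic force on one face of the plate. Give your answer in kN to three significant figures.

γ = ρg = 789 × 9.81 / 1000 = 7.74009 kN/m³.
Let θ = 56° be the plate's angle to the horizontal; measure y along the incline from where the plane meets the free surface. Vertical depth h = y·sinθ with sinθ = 0.829038.
The centroid lies 2.5/2 = 1.25 m below the top edge, so y_c = 5.76 + 1.25 = 7.01 m and h_c = 7.01 × 0.829038 = 5.81156 m.
A = 2.01 × 2.5 = 5.025 m².
Resultant F = γ·h_c·A = 7.74009 × 5.81156 × 5.025 = 226.035 kN.

F ≈ 226 kN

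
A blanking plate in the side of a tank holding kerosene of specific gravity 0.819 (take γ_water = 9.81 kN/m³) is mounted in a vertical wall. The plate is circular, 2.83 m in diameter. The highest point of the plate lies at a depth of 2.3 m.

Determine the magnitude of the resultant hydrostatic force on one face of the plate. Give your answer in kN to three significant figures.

γ = 0.819 × 9.81 = 8.03439 kN/m³.
The centroid is at the centre, 1.415 m below the top of the plate, so the centroid depth is h_c = 2.3 + 1.415 = 3.715 m.
A = π(1.415)² = 6.29018 m².
Resultant F = γ·h_c·A = 8.03439 × 3.715 × 6.29018 = 187.748 kN.

F ≈ 188 kN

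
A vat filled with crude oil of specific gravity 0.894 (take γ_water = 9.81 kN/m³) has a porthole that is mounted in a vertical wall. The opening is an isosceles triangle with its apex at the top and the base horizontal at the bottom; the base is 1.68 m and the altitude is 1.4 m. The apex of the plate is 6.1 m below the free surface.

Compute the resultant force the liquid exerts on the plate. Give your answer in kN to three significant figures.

γ = 0.894 × 9.81 = 8.77014 kN/m³.
With the apex up, the centroid sits 2h/3 = 2 × 1.4/3 = 0.933333 m below the apex, so the centroid depth is h_c = 6.1 + 0.933333 = 7.03333 m.
A = ½ × 1.68 × 1.4 = 1.176 m².
Resultant F = γ·h_c·A = 8.77014 × 7.03333 × 1.176 = 72.5395 kN.

F ≈ 72.5 kN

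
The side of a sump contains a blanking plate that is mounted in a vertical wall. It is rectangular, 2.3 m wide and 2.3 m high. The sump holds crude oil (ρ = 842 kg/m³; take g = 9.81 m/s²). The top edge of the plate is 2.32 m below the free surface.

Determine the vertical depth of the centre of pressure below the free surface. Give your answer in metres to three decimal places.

γ = ρg = 842 × 9.81 / 1000 = 8.26002 kN/m³.
The centroid lies 2.3/2 = 1.15 m below the top edge, so the centroid depth is h_c = 2.32 + 1.15 = 3.47 m.
A = 2.3 × 2.3 = 5.29 m².
Resultant F = γ·h_c·A = 8.26002 × 3.47 × 5.29 = 151.623 kN.
I_c = b·h³/12 = 2.3 × 2.3³/12 = 2.33201 m⁴.
Centre of pressure: y_p = y_c + I_c/(y_c·A) = 3.47 + 2.33201/(3.47 × 5.29) = 3.47 + 0.127041 = 3.59704 m along the plane.

h_p = 3.597 m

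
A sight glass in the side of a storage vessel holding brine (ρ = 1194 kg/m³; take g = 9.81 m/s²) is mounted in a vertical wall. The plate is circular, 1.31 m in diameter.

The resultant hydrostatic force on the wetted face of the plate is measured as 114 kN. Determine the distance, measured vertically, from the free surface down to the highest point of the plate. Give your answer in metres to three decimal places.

γ = ρg = 1194 × 9.81 / 1000 = 11.71314 kN/m³.
A = π(0.655)² = 1.34782 m².
From F = γ·h_c·A, the centroid depth is h_c = 114/(11.71314 × 1.34782) = 7.22104 m.
The centroid is at the centre, 0.655 m below the top of the plate, so the highest point sits at h_top = 7.22104 − 0.655 = 6.56604 m below the surface.

d_top ≈ 6.566 m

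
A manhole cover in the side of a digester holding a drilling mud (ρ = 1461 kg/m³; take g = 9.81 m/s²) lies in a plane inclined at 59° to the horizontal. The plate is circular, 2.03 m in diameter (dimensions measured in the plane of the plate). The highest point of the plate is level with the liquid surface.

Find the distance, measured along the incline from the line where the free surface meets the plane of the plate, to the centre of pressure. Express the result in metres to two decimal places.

y_p = 1.27 m

γ = ρg = 1461 × 9.81 / 1000 = 14.33241 kN/m³.
Let θ = 59° be the plate's angle to the horizontal; measure y along the incline from where the plane meets the free surface. Vertical depth h = y·sinθ with sinθ = 0.857167.
The centroid is at the centre, 1.015 m below the top of the plate, so y_c = 1.015 m and h_c = 1.015 × 0.857167 = 0.870025 m.
A = π(1.015)² = 3.23655 m².
Resultant F = γ·h_c·A = 14.33241 × 0.870025 × 3.23655 = 40.3583 kN.
I_c = πr⁴/4 = π × 1.015⁴/4 = 0.833593 m⁴.
Centre of pressure: y_p = y_c + I_c/(y_c·A) = 1.015 + 0.833593/(1.015 × 3.23655) = 1.015 + 0.25375 = 1.26875 m along the plane.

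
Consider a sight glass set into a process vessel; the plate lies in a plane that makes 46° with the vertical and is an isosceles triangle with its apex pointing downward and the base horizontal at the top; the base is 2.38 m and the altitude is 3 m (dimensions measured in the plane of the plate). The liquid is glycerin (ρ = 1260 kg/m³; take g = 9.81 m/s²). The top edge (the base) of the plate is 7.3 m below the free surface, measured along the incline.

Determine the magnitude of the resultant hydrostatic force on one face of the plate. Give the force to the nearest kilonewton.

γ = ρg = 1260 × 9.81 / 1000 = 12.3606 kN/m³.
The plate makes 46° with the vertical, i.e. θ = 90° − 46° = 44° to the horizontal. Measuring y along the incline from the free-surface line, vertical depth h = y·sinθ with sinθ = 0.694658.
With the apex down, the centroid sits h/3 = 3/3 = 1 m below the base (the top edge), so y_c = 7.3 + 1 = 8.3 m and h_c = 8.3 × 0.694658 = 5.76566 m.
A = ½ × 2.38 × 3 = 3.57 m².
Resultant F = γ·h_c·A = 12.3606 × 5.76566 × 3.57 = 254.423 kN.

F ≈ 254 kN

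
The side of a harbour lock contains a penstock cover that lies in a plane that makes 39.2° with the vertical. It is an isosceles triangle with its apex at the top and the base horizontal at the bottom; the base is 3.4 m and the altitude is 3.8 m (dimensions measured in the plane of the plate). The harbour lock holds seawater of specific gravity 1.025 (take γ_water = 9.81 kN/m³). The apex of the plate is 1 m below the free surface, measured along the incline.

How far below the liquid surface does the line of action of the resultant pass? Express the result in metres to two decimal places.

γ = 1.025 × 9.81 = 10.05525 kN/m³.
The plate makes 39.2° with the vertical, i.e. θ = 90° − 39.2° = 50.8° to the horizontal. Measuring y along the incline from the free-surface line, vertical depth h = y·sinθ with sinθ = 0.774944.
With the apex up, the centroid sits 2h/3 = 2 × 3.8/3 = 2.53333 m below the apex, so y_c = 1 + 2.53333 = 3.53333 m and h_c = 3.53333 × 0.774944 = 2.73813 m.
A = ½ × 3.4 × 3.8 = 6.46 m².
Resultant F = γ·h_c·A = 10.05525 × 2.73813 × 6.46 = 177.86 kN.
I_c = b·h³/36 = 3.4 × 3.8³/36 = 5.18236 m⁴.
Centre of pressure: y_p = y_c + I_c/(y_c·A) = 3.53333 + 5.18236/(3.53333 × 6.46) = 3.53333 + 0.227044 = 3.76037 m along the plane.
Vertically, h_p = y_p·sinθ = 3.76037 × 0.774944 = 2.91408 m.

h_p = 2.91 m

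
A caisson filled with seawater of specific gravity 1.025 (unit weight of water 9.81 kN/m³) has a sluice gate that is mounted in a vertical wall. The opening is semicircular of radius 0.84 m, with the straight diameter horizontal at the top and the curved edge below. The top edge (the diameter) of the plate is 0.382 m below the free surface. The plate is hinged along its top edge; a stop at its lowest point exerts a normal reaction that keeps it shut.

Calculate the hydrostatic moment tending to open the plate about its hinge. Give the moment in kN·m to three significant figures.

γ = 1.025 × 9.81 = 10.05525 kN/m³.
The centroid of a semicircle lies 4r/(3π) = 0.356507 m from the diameter, here below the top edge, so the centroid depth is h_c = 0.382 + 0.356507 = 0.738507 m.
A = πr²/2 = π × 0.84²/2 = 1.10835 m².
Resultant F = γ·h_c·A = 10.05525 × 0.738507 × 1.10835 = 8.23047 kN.
I_c = (π/8 − 8/(9π))·r⁴ = 0.109757 × 0.84⁴ = 0.0546449 m⁴.
Centre of pressure: y_p = y_c + I_c/(y_c·A) = 0.738507 + 0.0546449/(0.738507 × 1.10835) = 0.738507 + 0.0667603 = 0.805267 m along the plane.
The resultant acts 0.356507 + 0.0667603 = 0.423267 m (along the plate) below the hinge at the top edge, so the moment about the hinge is M = F × 0.423267 = 8.23047 × 0.423267 = 3.48369 kN·m.

M ≈ 3.48 kN·m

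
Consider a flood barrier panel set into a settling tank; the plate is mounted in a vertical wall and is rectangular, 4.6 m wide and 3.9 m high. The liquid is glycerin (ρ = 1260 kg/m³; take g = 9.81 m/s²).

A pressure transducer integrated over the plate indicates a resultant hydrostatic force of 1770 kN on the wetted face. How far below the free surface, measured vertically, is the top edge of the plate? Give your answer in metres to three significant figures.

d_top ≈ 6.03 m

γ = ρg = 1260 × 9.81 / 1000 = 12.3606 kN/m³.
A = 4.6 × 3.9 = 17.94 m².
From F = γ·h_c·A, the centroid depth is h_c = 1770/(12.3606 × 17.94) = 7.98199 m.
The centroid lies 3.9/2 = 1.95 m below the top edge, so the top edge sits at h_top = 7.98199 − 1.95 = 6.03199 m below the surface.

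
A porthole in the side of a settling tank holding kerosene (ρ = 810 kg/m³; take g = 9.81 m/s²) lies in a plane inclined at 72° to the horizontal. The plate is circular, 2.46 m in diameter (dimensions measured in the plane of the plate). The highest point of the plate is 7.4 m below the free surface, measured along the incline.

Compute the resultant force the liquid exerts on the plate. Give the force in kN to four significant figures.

F ≈ 310.0 kN

γ = ρg = 810 × 9.81 / 1000 = 7.9461 kN/m³.
Let θ = 72° be the plate's angle to the horizontal; measure y along the incline from where the plane meets the free surface. Vertical depth h = y·sinθ with sinθ = 0.951057.
The centroid is at the centre, 1.23 m below the top of the plate, so y_c = 7.4 + 1.23 = 8.63 m and h_c = 8.63 × 0.951057 = 8.20762 m.
A = π(1.23)² = 4.75292 m².
Resultant F = γ·h_c·A = 7.9461 × 8.20762 × 4.75292 = 309.979 kN.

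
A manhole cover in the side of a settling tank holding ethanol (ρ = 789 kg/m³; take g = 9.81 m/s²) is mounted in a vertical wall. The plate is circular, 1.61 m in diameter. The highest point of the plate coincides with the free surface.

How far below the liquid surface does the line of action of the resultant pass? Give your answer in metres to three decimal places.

γ = ρg = 789 × 9.81 / 1000 = 7.74009 kN/m³.
The centroid is at the centre, 0.805 m below the top of the plate, so the centroid depth is h_c = 0.805 m.
A = π(0.805)² = 2.03583 m².
Resultant F = γ·h_c·A = 7.74009 × 0.805 × 2.03583 = 12.6848 kN.
I_c = πr⁴/4 = π × 0.805⁴/4 = 0.329817 m⁴.
Centre of pressure: y_p = y_c + I_c/(y_c·A) = 0.805 + 0.329817/(0.805 × 2.03583) = 0.805 + 0.20125 = 1.00625 m along the plane.

h_p = 1.006 m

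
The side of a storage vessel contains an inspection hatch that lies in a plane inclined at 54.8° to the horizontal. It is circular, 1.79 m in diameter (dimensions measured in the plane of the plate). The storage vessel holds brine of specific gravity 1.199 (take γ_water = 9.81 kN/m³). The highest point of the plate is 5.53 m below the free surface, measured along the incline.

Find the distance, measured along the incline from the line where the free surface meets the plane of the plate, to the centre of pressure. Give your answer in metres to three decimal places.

γ = 1.199 × 9.81 = 11.76219 kN/m³.
Let θ = 54.8° be the plate's angle to the horizontal; measure y along the incline from where the plane meets the free surface. Vertical depth h = y·sinθ with sinθ = 0.817145.
The centroid is at the centre, 0.895 m below the top of the plate, so y_c = 5.53 + 0.895 = 6.425 m and h_c = 6.425 × 0.817145 = 5.25016 m.
A = π(0.895)² = 2.51649 m².
Resultant F = γ·h_c·A = 11.76219 × 5.25016 × 2.51649 = 155.402 kN.
I_c = πr⁴/4 = π × 0.895⁴/4 = 0.503944 m⁴.
Centre of pressure: y_p = y_c + I_c/(y_c·A) = 6.425 + 0.503944/(6.425 × 2.51649) = 6.425 + 0.0311684 = 6.45617 m along the plane.

y_p = 6.456 m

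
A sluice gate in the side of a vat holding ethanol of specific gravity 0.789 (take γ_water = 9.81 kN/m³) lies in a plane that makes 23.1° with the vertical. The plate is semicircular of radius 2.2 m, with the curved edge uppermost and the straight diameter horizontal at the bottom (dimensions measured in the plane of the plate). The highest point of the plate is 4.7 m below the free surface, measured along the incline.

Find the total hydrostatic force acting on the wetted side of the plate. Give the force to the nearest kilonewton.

γ = 0.789 × 9.81 = 7.74009 kN/m³.
The plate makes 23.1° with the vertical, i.e. θ = 90° − 23.1° = 66.9° to the horizontal. Measuring y along the incline from the free-surface line, vertical depth h = y·sinθ with sinθ = 0.919821.
The centroid lies 4r/(3π) = 0.933709 m above the diameter, so r − 4r/(3π) = 2.2 − 0.933709 = 1.26629 m below the topmost point, so y_c = 4.7 + 1.26629 = 5.96629 m and h_c = 5.96629 × 0.919821 = 5.48792 m.
A = πr²/2 = π × 2.2²/2 = 7.60265 m².
Resultant F = γ·h_c·A = 7.74009 × 5.48792 × 7.60265 = 322.938 kN.

F ≈ 323 kN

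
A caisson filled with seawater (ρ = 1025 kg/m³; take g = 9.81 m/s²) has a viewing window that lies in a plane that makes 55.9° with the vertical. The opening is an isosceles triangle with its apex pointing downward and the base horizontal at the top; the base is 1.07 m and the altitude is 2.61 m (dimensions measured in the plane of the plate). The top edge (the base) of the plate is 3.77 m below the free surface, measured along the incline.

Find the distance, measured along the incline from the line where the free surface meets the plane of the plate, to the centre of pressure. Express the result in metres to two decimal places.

γ = ρg = 1025 × 9.81 / 1000 = 10.05525 kN/m³.
The plate makes 55.9° with the vertical, i.e. θ = 90° − 55.9° = 34.1° to the horizontal. Measuring y along the incline from the free-surface line, vertical depth h = y·sinθ with sinθ = 0.560639.
With the apex down, the centroid sits h/3 = 2.61/3 = 0.87 m below the base (the top edge), so y_c = 3.77 + 0.87 = 4.64 m and h_c = 4.64 × 0.560639 = 2.60136 m.
A = ½ × 1.07 × 2.61 = 1.39635 m².
Resultant F = γ·h_c·A = 10.05525 × 2.60136 × 1.39635 = 36.5248 kN.
I_c = b·h³/36 = 1.07 × 2.61³/36 = 0.528449 m⁴.
Centre of pressure: y_p = y_c + I_c/(y_c·A) = 4.64 + 0.528449/(4.64 × 1.39635) = 4.64 + 0.0815626 = 4.72156 m along the plane.

y_p = 4.72 m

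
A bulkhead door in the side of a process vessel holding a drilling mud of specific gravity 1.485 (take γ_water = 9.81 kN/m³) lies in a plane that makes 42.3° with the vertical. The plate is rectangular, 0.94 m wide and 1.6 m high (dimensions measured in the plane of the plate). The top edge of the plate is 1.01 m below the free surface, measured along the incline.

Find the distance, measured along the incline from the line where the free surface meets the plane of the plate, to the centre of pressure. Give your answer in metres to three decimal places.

y_p = 1.928 m

γ = 1.485 × 9.81 = 14.56785 kN/m³.
The plate makes 42.3° with the vertical, i.e. θ = 90° − 42.3° = 47.7° to the horizontal. Measuring y along the incline from the free-surface line, vertical depth h = y·sinθ with sinθ = 0.739631.
The centroid lies 1.6/2 = 0.8 m below the top edge, so y_c = 1.01 + 0.8 = 1.81 m and h_c = 1.81 × 0.739631 = 1.33873 m.
A = 0.94 × 1.6 = 1.504 m².
Resultant F = γ·h_c·A = 14.56785 × 1.33873 × 1.504 = 29.3316 kN.
I_c = b·h³/12 = 0.94 × 1.6³/12 = 0.320853 m⁴.
Centre of pressure: y_p = y_c + I_c/(y_c·A) = 1.81 + 0.320853/(1.81 × 1.504) = 1.81 + 0.117864 = 1.92786 m along the plane.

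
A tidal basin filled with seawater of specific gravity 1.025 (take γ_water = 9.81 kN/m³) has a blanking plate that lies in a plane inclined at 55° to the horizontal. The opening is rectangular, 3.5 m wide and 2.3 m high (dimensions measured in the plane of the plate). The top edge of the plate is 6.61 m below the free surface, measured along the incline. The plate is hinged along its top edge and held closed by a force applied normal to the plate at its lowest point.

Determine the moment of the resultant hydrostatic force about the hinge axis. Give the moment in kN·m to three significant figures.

γ = 1.025 × 9.81 = 10.05525 kN/m³.
Let θ = 55° be the plate's angle to the horizontal; measure y along the incline from where the plane meets the free surface. Vertical depth h = y·sinθ with sinθ = 0.819152.
The centroid lies 2.3/2 = 1.15 m below the top edge, so y_c = 6.61 + 1.15 = 7.76 m and h_c = 7.76 × 0.819152 = 6.35662 m.
A = 3.5 × 2.3 = 8.05 m².
Resultant F = γ·h_c·A = 10.05525 × 6.35662 × 8.05 = 514.535 kN.
I_c = b·h³/12 = 3.5 × 2.3³/12 = 3.54871 m⁴.
Centre of pressure: y_p = y_c + I_c/(y_c·A) = 7.76 + 3.54871/(7.76 × 8.05) = 7.76 + 0.0568084 = 7.81681 m along the plane.
The resultant acts 1.15 + 0.0568084 = 1.20681 m (along the plate) below the hinge at the top edge, so the moment about the hinge is M = F × 1.20681 = 514.535 × 1.20681 = 620.946 kN·m.

M ≈ 621 kN·m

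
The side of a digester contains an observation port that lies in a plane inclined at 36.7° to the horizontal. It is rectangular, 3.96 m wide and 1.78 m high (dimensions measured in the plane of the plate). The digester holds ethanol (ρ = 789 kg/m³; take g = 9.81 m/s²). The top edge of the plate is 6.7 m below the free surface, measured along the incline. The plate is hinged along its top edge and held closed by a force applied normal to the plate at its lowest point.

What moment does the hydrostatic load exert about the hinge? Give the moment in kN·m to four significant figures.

γ = ρg = 789 × 9.81 / 1000 = 7.74009 kN/m³.
Let θ = 36.7° be the plate's angle to the horizontal; measure y along the incline from where the plane meets the free surface. Vertical depth h = y·sinθ with sinθ = 0.597625.
The centroid lies 1.78/2 = 0.89 m below the top edge, so y_c = 6.7 + 0.89 = 7.59 m and h_c = 7.59 × 0.597625 = 4.53597 m.
A = 3.96 × 1.78 = 7.0488 m².
Resultant F = γ·h_c·A = 7.74009 × 4.53597 × 7.0488 = 247.475 kN.
I_c = b·h³/12 = 3.96 × 1.78³/12 = 1.86112 m⁴.
Centre of pressure: y_p = y_c + I_c/(y_c·A) = 7.59 + 1.86112/(7.59 × 7.0488) = 7.59 + 0.034787 = 7.62479 m along the plane.
The resultant acts 0.89 + 0.034787 = 0.924787 m (along the plate) below the hinge at the top edge, so the moment about the hinge is M = F × 0.924787 = 247.475 × 0.924787 = 228.862 kN·m.

M ≈ 228.9 kN·m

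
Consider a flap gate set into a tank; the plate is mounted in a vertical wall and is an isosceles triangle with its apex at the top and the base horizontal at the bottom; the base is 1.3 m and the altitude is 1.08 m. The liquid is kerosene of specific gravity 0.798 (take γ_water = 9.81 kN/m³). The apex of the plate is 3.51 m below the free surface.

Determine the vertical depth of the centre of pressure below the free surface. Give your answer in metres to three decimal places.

γ = 0.798 × 9.81 = 7.82838 kN/m³.
With the apex up, the centroid sits 2h/3 = 2 × 1.08/3 = 0.72 m below the apex, so the centroid depth is h_c = 3.51 + 0.72 = 4.23 m.
A = ½ × 1.3 × 1.08 = 0.702 m².
Resultant F = γ·h_c·A = 7.82838 × 4.23 × 0.702 = 23.2461 kN.
I_c = b·h³/36 = 1.3 × 1.08³/36 = 0.0454896 m⁴.
Centre of pressure: y_p = y_c + I_c/(y_c·A) = 4.23 + 0.0454896/(4.23 × 0.702) = 4.23 + 0.0153191 = 4.24532 m along the plane.

h_p = 4.245 m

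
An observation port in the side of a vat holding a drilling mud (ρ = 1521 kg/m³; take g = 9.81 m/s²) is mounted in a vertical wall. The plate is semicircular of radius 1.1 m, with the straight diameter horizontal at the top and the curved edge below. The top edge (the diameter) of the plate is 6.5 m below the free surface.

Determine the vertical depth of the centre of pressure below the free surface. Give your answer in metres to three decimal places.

h_p = 6.979 m

γ = ρg = 1521 × 9.81 / 1000 = 14.92101 kN/m³.
The centroid of a semicircle lies 4r/(3π) = 0.466854 m from the diameter, here below the top edge, so the centroid depth is h_c = 6.5 + 0.466854 = 6.96685 m.
A = πr²/2 = π × 1.1²/2 = 1.90066 m².
Resultant F = γ·h_c·A = 14.92101 × 6.96685 × 1.90066 = 197.578 kN.
I_c = (π/8 − 8/(9π))·r⁴ = 0.109757 × 1.1⁴ = 0.160695 m⁴.
Centre of pressure: y_p = y_c + I_c/(y_c·A) = 6.96685 + 0.160695/(6.96685 × 1.90066) = 6.96685 + 0.0121356 = 6.97899 m along the plane.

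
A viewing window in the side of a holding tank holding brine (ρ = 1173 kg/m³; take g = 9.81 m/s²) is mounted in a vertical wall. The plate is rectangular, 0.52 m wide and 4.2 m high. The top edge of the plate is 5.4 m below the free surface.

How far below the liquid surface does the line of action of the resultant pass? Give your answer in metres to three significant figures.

h_p = 7.70 m

γ = ρg = 1173 × 9.81 / 1000 = 11.50713 kN/m³.
The centroid lies 4.2/2 = 2.1 m below the top edge, so the centroid depth is h_c = 5.4 + 2.1 = 7.5 m.
A = 0.52 × 4.2 = 2.184 m².
Resultant F = γ·h_c·A = 11.50713 × 7.5 × 2.184 = 188.487 kN.
I_c = b·h³/12 = 0.52 × 4.2³/12 = 3.21048 m⁴.
Centre of pressure: y_p = y_c + I_c/(y_c·A) = 7.5 + 3.21048/(7.5 × 2.184) = 7.5 + 0.196 = 7.696 m along the plane.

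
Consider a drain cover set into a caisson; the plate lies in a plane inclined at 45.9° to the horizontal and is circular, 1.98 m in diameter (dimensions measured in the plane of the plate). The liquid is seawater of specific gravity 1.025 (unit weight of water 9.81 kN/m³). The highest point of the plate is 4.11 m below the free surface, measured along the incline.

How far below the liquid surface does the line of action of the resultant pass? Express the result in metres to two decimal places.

h_p = 3.70 m

γ = 1.025 × 9.81 = 10.05525 kN/m³.
Let θ = 45.9° be the plate's angle to the horizontal; measure y along the incline from where the plane meets the free surface. Vertical depth h = y·sinθ with sinθ = 0.718126.
The centroid is at the centre, 0.99 m below the top of the plate, so y_c = 4.11 + 0.99 = 5.1 m and h_c = 5.1 × 0.718126 = 3.66244 m.
A = π(0.99)² = 3.07907 m².
Resultant F = γ·h_c·A = 10.05525 × 3.66244 × 3.07907 = 113.392 kN.
I_c = πr⁴/4 = π × 0.99⁴/4 = 0.75445 m⁴.
Centre of pressure: y_p = y_c + I_c/(y_c·A) = 5.1 + 0.75445/(5.1 × 3.07907) = 5.1 + 0.0480442 = 5.14804 m along the plane.
Vertically, h_p = y_p·sinθ = 5.14804 × 0.718126 = 3.69694 m.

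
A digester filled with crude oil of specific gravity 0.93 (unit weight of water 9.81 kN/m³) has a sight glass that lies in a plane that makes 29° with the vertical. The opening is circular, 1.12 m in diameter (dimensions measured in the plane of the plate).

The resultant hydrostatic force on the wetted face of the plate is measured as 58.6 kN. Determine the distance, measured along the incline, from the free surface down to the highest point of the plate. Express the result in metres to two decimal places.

y_top ≈ 6.89 m

γ = 0.93 × 9.81 = 9.1233 kN/m³.
A = π(0.56)² = 0.985203 m².
From F = γ·h_c·A, the centroid depth is h_c = 58.6/(9.1233 × 0.985203) = 6.51958 m.
The plate makes 29° with the vertical, i.e. θ = 90° − 29° = 61° to the horizontal. Measuring y along the incline from the free-surface line, vertical depth h = y·sinθ with sinθ = 0.874620.
Along the incline, y_c = h_c/sinθ = 6.51958/0.874620 = 7.45419 m.
The centroid is at the centre, 0.56 m below the top of the plate, so the highest point sits at y_top = 7.45419 − 0.56 = 6.89419 m along the incline.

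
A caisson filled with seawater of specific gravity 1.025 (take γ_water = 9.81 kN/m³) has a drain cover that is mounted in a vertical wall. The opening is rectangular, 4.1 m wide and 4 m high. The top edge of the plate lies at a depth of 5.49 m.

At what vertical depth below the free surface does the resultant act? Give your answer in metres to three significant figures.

h_p = 7.67 m

γ = 1.025 × 9.81 = 10.05525 kN/m³.
The centroid lies 4/2 = 2 m below the top edge, so the centroid depth is h_c = 5.49 + 2 = 7.49 m.
A = 4.1 × 4 = 16.4 m².
Resultant F = γ·h_c·A = 10.05525 × 7.49 × 16.4 = 1235.15 kN.
I_c = b·h³/12 = 4.1 × 4³/12 = 21.8667 m⁴.
Centre of pressure: y_p = y_c + I_c/(y_c·A) = 7.49 + 21.8667/(7.49 × 16.4) = 7.49 + 0.178015 = 7.66802 m along the plane.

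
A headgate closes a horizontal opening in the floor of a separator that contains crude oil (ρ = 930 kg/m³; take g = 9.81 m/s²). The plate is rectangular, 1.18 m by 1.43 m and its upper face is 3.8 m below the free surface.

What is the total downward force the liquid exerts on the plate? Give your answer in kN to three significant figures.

γ = ρg = 930 × 9.81 / 1000 = 9.1233 kN/m³.
The plate is horizontal, so pressure is uniform at p = γ·h = 9.1233 × 3.8 = 34.6685 kN/m².
A = 1.18 × 1.43 = 1.6874 m².
F = p·A = 34.6685 × 1.6874 = 58.4996 kN.

F ≈ 58.5 kN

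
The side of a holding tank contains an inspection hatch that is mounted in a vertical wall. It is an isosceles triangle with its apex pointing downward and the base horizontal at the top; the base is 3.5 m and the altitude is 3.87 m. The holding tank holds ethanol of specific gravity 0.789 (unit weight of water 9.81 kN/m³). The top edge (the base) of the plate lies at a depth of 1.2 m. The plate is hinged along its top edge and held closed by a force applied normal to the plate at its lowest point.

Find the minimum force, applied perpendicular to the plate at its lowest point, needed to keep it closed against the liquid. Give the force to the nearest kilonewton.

γ = 0.789 × 9.81 = 7.74009 kN/m³.
With the apex down, the centroid sits h/3 = 3.87/3 = 1.29 m below the base (the top edge), so the centroid depth is h_c = 1.2 + 1.29 = 2.49 m.
A = ½ × 3.5 × 3.87 = 6.7725 m².
Resultant F = γ·h_c·A = 7.74009 × 2.49 × 6.7725 = 130.525 kN.
I_c = b·h³/36 = 3.5 × 3.87³/36 = 5.63506 m⁴.
Centre of pressure: y_p = y_c + I_c/(y_c·A) = 2.49 + 5.63506/(2.49 × 6.7725) = 2.49 + 0.334157 = 2.82416 m along the plane.
The resultant acts 1.29 + 0.334157 = 1.62416 m (along the plate) below the hinge at the top edge, so the moment about the hinge is M = F × 1.62416 = 130.525 × 1.62416 = 211.993 kN·m.
A normal force at the bottom, 3.87 m from the hinge, must supply this moment: P = 211.993/3.87 = 54.7786 kN.

P ≈ 55 kN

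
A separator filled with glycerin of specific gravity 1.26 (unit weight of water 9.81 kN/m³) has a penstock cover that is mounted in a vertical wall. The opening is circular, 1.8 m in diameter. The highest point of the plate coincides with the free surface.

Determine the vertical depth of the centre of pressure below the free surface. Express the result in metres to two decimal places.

γ = 1.26 × 9.81 = 12.3606 kN/m³.
The centroid is at the centre, 0.9 m below the top of the plate, so the centroid depth is h_c = 0.9 m.
A = π(0.9)² = 2.54469 m².
Resultant F = γ·h_c·A = 12.3606 × 0.9 × 2.54469 = 28.3085 kN.
I_c = πr⁴/4 = π × 0.9⁴/4 = 0.5153 m⁴.
Centre of pressure: y_p = y_c + I_c/(y_c·A) = 0.9 + 0.5153/(0.9 × 2.54469) = 0.9 + 0.225 = 1.125 m along the plane.

h_p = 1.13 m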